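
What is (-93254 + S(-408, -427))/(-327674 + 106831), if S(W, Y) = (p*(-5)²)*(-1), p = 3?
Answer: 93329/220843 ≈ 0.42260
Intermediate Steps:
S(W, Y) = -75 (S(W, Y) = (3*(-5)²)*(-1) = (3*25)*(-1) = 75*(-1) = -75)
(-93254 + S(-408, -427))/(-327674 + 106831) = (-93254 - 75)/(-327674 + 106831) = -93329/(-220843) = -93329*(-1/220843) = 93329/220843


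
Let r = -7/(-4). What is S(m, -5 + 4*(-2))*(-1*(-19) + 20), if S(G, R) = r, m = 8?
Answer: 273/4 ≈ 68.250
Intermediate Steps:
r = 7/4 (r = -7*(-¼) = 7/4 ≈ 1.7500)
S(G, R) = 7/4
S(m, -5 + 4*(-2))*(-1*(-19) + 20) = 7*(-1*(-19) + 20)/4 = 7*(19 + 20)/4 = (7/4)*39 = 273/4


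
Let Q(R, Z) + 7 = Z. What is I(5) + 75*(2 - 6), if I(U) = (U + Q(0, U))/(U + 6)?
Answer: -3297/11 ≈ -299.73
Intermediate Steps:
Q(R, Z) = -7 + Z
I(U) = (-7 + 2*U)/(6 + U) (I(U) = (U + (-7 + U))/(U + 6) = (-7 + 2*U)/(6 + U))
I(5) + 75*(2 - 6) = (-7 + 2*5)/(6 + 5) + 75*(2 - 6) = (-7 + 10)/11 + 75*(-4) = (1/11)*3 - 300 = 3/11 - 300 = -3297/11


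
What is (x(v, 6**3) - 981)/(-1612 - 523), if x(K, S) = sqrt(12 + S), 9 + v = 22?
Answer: 981/2135 - 2*sqrt(57)/2135 ≈ 0.45241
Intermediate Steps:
v = 13 (v = -9 + 22 = 13)
(x(v, 6**3) - 981)/(-1612 - 523) = (sqrt(12 + 6**3) - 981)/(-1612 - 523) = (sqrt(12 + 216) - 981)/(-2135) = (sqrt(228) - 981)*(-1/2135) = (2*sqrt(57) - 981)*(-1/2135) = (-981 + 2*sqrt(57))*(-1/2135) = 981/2135 - 2*sqrt(57)/2135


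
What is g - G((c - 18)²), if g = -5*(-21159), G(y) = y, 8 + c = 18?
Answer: 105731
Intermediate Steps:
c = 10 (c = -8 + 18 = 10)
g = 105795
g - G((c - 18)²) = 105795 - (10 - 18)² = 105795 - 1*(-8)² = 105795 - 1*64 = 105795 - 64 = 105731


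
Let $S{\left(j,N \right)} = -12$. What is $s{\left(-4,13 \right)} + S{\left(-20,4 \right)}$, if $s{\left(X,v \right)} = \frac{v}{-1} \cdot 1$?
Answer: $-25$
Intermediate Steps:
$s{\left(X,v \right)} = - v$ ($s{\left(X,v \right)} = v \left(-1\right) 1 = - v 1 = - v$)
$s{\left(-4,13 \right)} + S{\left(-20,4 \right)} = \left(-1\right) 13 - 12 = -13 - 12 = -25$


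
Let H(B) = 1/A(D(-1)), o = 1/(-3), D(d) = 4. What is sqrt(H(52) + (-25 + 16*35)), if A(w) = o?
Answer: 2*sqrt(133) ≈ 23.065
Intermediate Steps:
o = -1/3 ≈ -0.33333
A(w) = -1/3
H(B) = -3 (H(B) = 1/(-1/3) = -3)
sqrt(H(52) + (-25 + 16*35)) = sqrt(-3 + (-25 + 16*35)) = sqrt(-3 + (-25 + 560)) = sqrt(-3 + 535) = sqrt(532) = 2*sqrt(133)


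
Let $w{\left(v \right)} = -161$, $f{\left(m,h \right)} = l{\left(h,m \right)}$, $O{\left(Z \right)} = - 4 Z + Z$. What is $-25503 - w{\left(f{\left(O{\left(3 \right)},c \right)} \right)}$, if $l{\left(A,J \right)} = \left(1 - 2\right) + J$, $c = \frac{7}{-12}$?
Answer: $-25342$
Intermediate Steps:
$c = - \frac{7}{12}$ ($c = 7 \left(- \frac{1}{12}\right) = - \frac{7}{12} \approx -0.58333$)
$O{\left(Z \right)} = - 3 Z$
$l{\left(A,J \right)} = -1 + J$
$f{\left(m,h \right)} = -1 + m$
$-25503 - w{\left(f{\left(O{\left(3 \right)},c \right)} \right)} = -25503 - -161 = -25503 + 161 = -25342$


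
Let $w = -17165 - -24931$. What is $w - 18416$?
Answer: $-10650$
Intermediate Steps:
$w = 7766$ ($w = -17165 + 24931 = 7766$)
$w - 18416 = 7766 - 18416 = -10650$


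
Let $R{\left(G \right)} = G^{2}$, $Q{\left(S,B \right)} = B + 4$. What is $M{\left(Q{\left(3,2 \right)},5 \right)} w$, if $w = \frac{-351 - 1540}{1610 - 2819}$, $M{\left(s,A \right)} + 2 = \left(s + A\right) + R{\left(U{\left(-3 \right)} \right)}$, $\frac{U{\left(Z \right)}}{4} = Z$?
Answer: $\frac{3111}{13} \approx 239.31$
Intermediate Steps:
$U{\left(Z \right)} = 4 Z$
$Q{\left(S,B \right)} = 4 + B$
$M{\left(s,A \right)} = 142 + A + s$ ($M{\left(s,A \right)} = -2 + \left(\left(s + A\right) + \left(4 \left(-3\right)\right)^{2}\right) = -2 + \left(\left(A + s\right) + \left(-12\right)^{2}\right) = -2 + \left(\left(A + s\right) + 144\right) = -2 + \left(144 + A + s\right) = 142 + A + s$)
$w = \frac{61}{39}$ ($w = - \frac{1891}{-1209} = \left(-1891\right) \left(- \frac{1}{1209}\right) = \frac{61}{39} \approx 1.5641$)
$M{\left(Q{\left(3,2 \right)},5 \right)} w = \left(142 + 5 + \left(4 + 2\right)\right) \frac{61}{39} = \left(142 + 5 + 6\right) \frac{61}{39} = 153 \cdot \frac{61}{39} = \frac{3111}{13}$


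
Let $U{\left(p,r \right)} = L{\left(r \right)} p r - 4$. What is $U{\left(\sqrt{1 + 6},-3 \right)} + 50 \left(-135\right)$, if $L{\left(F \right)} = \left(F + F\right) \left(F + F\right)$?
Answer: $-6754 - 108 \sqrt{7} \approx -7039.7$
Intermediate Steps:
$L{\left(F \right)} = 4 F^{2}$ ($L{\left(F \right)} = 2 F 2 F = 4 F^{2}$)
$U{\left(p,r \right)} = -4 + 4 p r^{3}$ ($U{\left(p,r \right)} = 4 r^{2} p r - 4 = 4 p r^{2} r - 4 = 4 p r^{3} - 4 = -4 + 4 p r^{3}$)
$U{\left(\sqrt{1 + 6},-3 \right)} + 50 \left(-135\right) = \left(-4 + 4 \sqrt{1 + 6} \left(-3\right)^{3}\right) + 50 \left(-135\right) = \left(-4 + 4 \sqrt{7} \left(-27\right)\right) - 6750 = \left(-4 - 108 \sqrt{7}\right) - 6750 = -6754 - 108 \sqrt{7}$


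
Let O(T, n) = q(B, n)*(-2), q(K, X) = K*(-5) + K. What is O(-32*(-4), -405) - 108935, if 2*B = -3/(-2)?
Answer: -108929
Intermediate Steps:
B = ¾ (B = (-3/(-2))/2 = (-3*(-½))/2 = (½)*(3/2) = ¾ ≈ 0.75000)
q(K, X) = -4*K (q(K, X) = -5*K + K = -4*K)
O(T, n) = 6 (O(T, n) = -4*¾*(-2) = -3*(-2) = 6)
O(-32*(-4), -405) - 108935 = 6 - 108935 = -108929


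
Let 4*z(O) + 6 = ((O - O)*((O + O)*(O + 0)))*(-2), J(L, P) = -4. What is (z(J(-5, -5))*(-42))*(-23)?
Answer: -1449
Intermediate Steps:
z(O) = -3/2 (z(O) = -3/2 + (((O - O)*((O + O)*(O + 0)))*(-2))/4 = -3/2 + ((0*((2*O)*O))*(-2))/4 = -3/2 + ((0*(2*O²))*(-2))/4 = -3/2 + (0*(-2))/4 = -3/2 + (¼)*0 = -3/2 + 0 = -3/2)
(z(J(-5, -5))*(-42))*(-23) = -3/2*(-42)*(-23) = 63*(-23) = -1449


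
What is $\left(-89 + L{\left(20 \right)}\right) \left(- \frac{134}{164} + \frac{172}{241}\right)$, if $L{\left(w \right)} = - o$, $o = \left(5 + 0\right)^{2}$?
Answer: $\frac{116451}{9881} \approx 11.785$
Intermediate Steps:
$o = 25$ ($o = 5^{2} = 25$)
$L{\left(w \right)} = -25$ ($L{\left(w \right)} = \left(-1\right) 25 = -25$)
$\left(-89 + L{\left(20 \right)}\right) \left(- \frac{134}{164} + \frac{172}{241}\right) = \left(-89 - 25\right) \left(- \frac{134}{164} + \frac{172}{241}\right) = - 114 \left(\left(-134\right) \frac{1}{164} + 172 \cdot \frac{1}{241}\right) = - 114 \left(- \frac{67}{82} + \frac{172}{241}\right) = \left(-114\right) \left(- \frac{2043}{19762}\right) = \frac{116451}{9881}$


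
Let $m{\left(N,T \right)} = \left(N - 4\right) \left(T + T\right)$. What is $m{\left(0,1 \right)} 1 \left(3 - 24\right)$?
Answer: $168$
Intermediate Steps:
$m{\left(N,T \right)} = 2 T \left(-4 + N\right)$ ($m{\left(N,T \right)} = \left(-4 + N\right) 2 T = 2 T \left(-4 + N\right)$)
$m{\left(0,1 \right)} 1 \left(3 - 24\right) = 2 \cdot 1 \left(-4 + 0\right) 1 \left(3 - 24\right) = 2 \cdot 1 \left(-4\right) 1 \left(3 - 24\right) = \left(-8\right) 1 \left(-21\right) = \left(-8\right) \left(-21\right) = 168$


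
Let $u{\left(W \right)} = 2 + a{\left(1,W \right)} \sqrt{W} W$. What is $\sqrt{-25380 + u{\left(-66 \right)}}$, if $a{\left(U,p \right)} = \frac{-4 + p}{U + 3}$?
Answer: $\sqrt{-25378 + 1155 i \sqrt{66}} \approx 28.975 + 161.92 i$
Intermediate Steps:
$a{\left(U,p \right)} = \frac{-4 + p}{3 + U}$
$u{\left(W \right)} = 2 + W^{\frac{3}{2}} \left(-1 + \frac{W}{4}\right)$ ($u{\left(W \right)} = 2 + \frac{-4 + W}{3 + 1} \sqrt{W} W = 2 + \frac{-4 + W}{4} \sqrt{W} W = 2 + \left(-1 + \frac{W}{4}\right) \sqrt{W} W = 2 + \sqrt{W} \left(-1 + \frac{W}{4}\right) W = 2 + W^{\frac{3}{2}} \left(-1 + \frac{W}{4}\right)$)
$\sqrt{-25380 + u{\left(-66 \right)}} = \sqrt{-25380 + \left(2 + \frac{\left(-66\right)^{\frac{3}{2}} \left(-4 - 66\right)}{4}\right)} = \sqrt{-25380 + \left(2 + \frac{1}{4} \left(- 66 i \sqrt{66}\right) \left(-70\right)\right)} = \sqrt{-25380 + \left(2 + 1155 i \sqrt{66}\right)} = \sqrt{-25378 + 1155 i \sqrt{66}}$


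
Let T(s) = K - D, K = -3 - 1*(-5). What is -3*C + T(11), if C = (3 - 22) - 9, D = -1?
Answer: 87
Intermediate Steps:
K = 2 (K = -3 + 5 = 2)
T(s) = 3 (T(s) = 2 - 1*(-1) = 2 + 1 = 3)
C = -28 (C = -19 - 9 = -28)
-3*C + T(11) = -3*(-28) + 3 = 84 + 3 = 87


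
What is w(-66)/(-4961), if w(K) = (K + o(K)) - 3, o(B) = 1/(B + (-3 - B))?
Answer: 208/14883 ≈ 0.013976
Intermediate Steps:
o(B) = -⅓ (o(B) = 1/(-3) = -⅓)
w(K) = -10/3 + K (w(K) = (K - ⅓) - 3 = (-⅓ + K) - 3 = -10/3 + K)
w(-66)/(-4961) = (-10/3 - 66)/(-4961) = -208/3*(-1/4961) = 208/14883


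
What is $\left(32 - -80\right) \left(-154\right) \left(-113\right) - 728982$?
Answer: $1220042$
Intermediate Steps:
$\left(32 - -80\right) \left(-154\right) \left(-113\right) - 728982 = \left(32 + 80\right) \left(-154\right) \left(-113\right) - 728982 = 112 \left(-154\right) \left(-113\right) - 728982 = \left(-17248\right) \left(-113\right) - 728982 = 1949024 - 728982 = 1220042$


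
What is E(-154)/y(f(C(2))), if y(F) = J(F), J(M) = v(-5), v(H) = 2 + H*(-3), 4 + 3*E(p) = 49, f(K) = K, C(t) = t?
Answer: 15/17 ≈ 0.88235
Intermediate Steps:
E(p) = 15 (E(p) = -4/3 + (1/3)*49 = -4/3 + 49/3 = 15)
v(H) = 2 - 3*H
J(M) = 17 (J(M) = 2 - 3*(-5) = 2 + 15 = 17)
y(F) = 17
E(-154)/y(f(C(2))) = 15/17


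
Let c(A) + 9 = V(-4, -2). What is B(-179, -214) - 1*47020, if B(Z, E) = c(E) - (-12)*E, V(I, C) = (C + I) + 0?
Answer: -49603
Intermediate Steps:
V(I, C) = C + I
c(A) = -15 (c(A) = -9 + (-2 - 4) = -9 - 6 = -15)
B(Z, E) = -15 + 12*E (B(Z, E) = -15 - (-12)*E = -15 + 12*E)
B(-179, -214) - 1*47020 = (-15 + 12*(-214)) - 1*47020 = (-15 - 2568) - 47020 = -2583 - 47020 = -49603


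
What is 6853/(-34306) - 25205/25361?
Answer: -1038481663/870034466 ≈ -1.1936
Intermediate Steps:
6853/(-34306) - 25205/25361 = 6853*(-1/34306) - 25205*1/25361 = -6853/34306 - 25205/25361 = -1038481663/870034466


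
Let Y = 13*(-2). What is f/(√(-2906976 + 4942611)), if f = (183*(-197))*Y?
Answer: 312442*√2035635/678545 ≈ 656.96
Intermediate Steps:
Y = -26
f = 937326 (f = (183*(-197))*(-26) = -36051*(-26) = 937326)
f/(√(-2906976 + 4942611)) = 937326/(√(-2906976 + 4942611)) = 937326/(√2035635) = 937326*(√2035635/2035635) = 312442*√2035635/678545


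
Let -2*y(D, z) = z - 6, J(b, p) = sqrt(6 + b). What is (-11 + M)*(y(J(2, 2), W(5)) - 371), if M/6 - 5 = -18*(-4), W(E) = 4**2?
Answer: -169576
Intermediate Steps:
W(E) = 16
y(D, z) = 3 - z/2 (y(D, z) = -(z - 6)/2 = -(-6 + z)/2 = 3 - z/2)
M = 462 (M = 30 + 6*(-18*(-4)) = 30 + 6*72 = 30 + 432 = 462)
(-11 + M)*(y(J(2, 2), W(5)) - 371) = (-11 + 462)*((3 - 1/2*16) - 371) = 451*((3 - 8) - 371) = 451*(-5 - 371) = 451*(-376) = -169576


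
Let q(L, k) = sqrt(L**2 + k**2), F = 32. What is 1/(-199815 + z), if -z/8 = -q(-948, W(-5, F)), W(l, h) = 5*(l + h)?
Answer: -66605/13289116923 - 8*sqrt(101881)/13289116923 ≈ -5.2041e-6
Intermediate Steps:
W(l, h) = 5*h + 5*l (W(l, h) = 5*(h + l) = 5*h + 5*l)
z = 24*sqrt(101881) (z = -(-8)*sqrt((-948)**2 + (5*32 + 5*(-5))**2) = -(-8)*sqrt(898704 + (160 - 25)**2) = -(-8)*sqrt(898704 + 135**2) = -(-8)*sqrt(898704 + 18225) = -(-8)*sqrt(916929) = -(-8)*3*sqrt(101881) = -(-24)*sqrt(101881) = 24*sqrt(101881) ≈ 7660.5)
1/(-199815 + z) = 1/(-199815 + 24*sqrt(101881))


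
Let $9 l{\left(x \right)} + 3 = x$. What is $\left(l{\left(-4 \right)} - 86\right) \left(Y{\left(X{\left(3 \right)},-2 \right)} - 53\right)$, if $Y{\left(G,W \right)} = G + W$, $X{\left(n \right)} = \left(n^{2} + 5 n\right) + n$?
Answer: $\frac{21868}{9} \approx 2429.8$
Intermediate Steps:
$X{\left(n \right)} = n^{2} + 6 n$
$l{\left(x \right)} = - \frac{1}{3} + \frac{x}{9}$
$\left(l{\left(-4 \right)} - 86\right) \left(Y{\left(X{\left(3 \right)},-2 \right)} - 53\right) = \left(\left(- \frac{1}{3} + \frac{1}{9} \left(-4\right)\right) - 86\right) \left(\left(3 \left(6 + 3\right) - 2\right) - 53\right) = \left(\left(- \frac{1}{3} - \frac{4}{9}\right) - 86\right) \left(\left(3 \cdot 9 - 2\right) - 53\right) = \left(- \frac{7}{9} - 86\right) \left(\left(27 - 2\right) - 53\right) = - \frac{781 \left(25 - 53\right)}{9} = \left(- \frac{781}{9}\right) \left(-28\right) = \frac{21868}{9}$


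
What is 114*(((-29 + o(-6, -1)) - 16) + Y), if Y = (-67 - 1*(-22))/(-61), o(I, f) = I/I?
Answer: -300846/61 ≈ -4931.9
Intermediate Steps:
o(I, f) = 1
Y = 45/61 (Y = (-67 + 22)*(-1/61) = -45*(-1/61) = 45/61 ≈ 0.73771)
114*(((-29 + o(-6, -1)) - 16) + Y) = 114*(((-29 + 1) - 16) + 45/61) = 114*((-28 - 16) + 45/61) = 114*(-44 + 45/61) = 114*(-2639/61) = -300846/61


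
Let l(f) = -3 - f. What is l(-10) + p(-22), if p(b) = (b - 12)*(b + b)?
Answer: 1503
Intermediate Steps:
p(b) = 2*b*(-12 + b) (p(b) = (-12 + b)*(2*b) = 2*b*(-12 + b))
l(-10) + p(-22) = (-3 - 1*(-10)) + 2*(-22)*(-12 - 22) = (-3 + 10) + 2*(-22)*(-34) = 7 + 1496 = 1503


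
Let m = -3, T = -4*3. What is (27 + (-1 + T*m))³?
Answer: 238328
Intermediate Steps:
T = -12
(27 + (-1 + T*m))³ = (27 + (-1 - 12*(-3)))³ = (27 + (-1 + 36))³ = (27 + 35)³ = 62³ = 238328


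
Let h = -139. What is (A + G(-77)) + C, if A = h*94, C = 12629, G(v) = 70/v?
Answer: -4817/11 ≈ -437.91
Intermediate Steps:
A = -13066 (A = -139*94 = -13066)
(A + G(-77)) + C = (-13066 + 70/(-77)) + 12629 = (-13066 + 70*(-1/77)) + 12629 = (-13066 - 10/11) + 12629 = -143736/11 + 12629 = -4817/11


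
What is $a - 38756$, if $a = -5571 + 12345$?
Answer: $-31982$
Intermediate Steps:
$a = 6774$
$a - 38756 = 6774 - 38756 = -31982$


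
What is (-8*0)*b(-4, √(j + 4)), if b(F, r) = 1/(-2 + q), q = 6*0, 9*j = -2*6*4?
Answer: 0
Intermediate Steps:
j = -16/3 (j = (-2*6*4)/9 = (-12*4)/9 = (⅑)*(-48) = -16/3 ≈ -5.3333)
q = 0
b(F, r) = -½ (b(F, r) = 1/(-2 + 0) = 1/(-2) = -½)
(-8*0)*b(-4, √(j + 4)) = -8*0*(-½) = 0*(-½) = 0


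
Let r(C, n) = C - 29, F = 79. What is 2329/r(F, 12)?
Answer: 2329/50 ≈ 46.580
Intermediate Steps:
r(C, n) = -29 + C
2329/r(F, 12) = 2329/(-29 + 79) = 2329/50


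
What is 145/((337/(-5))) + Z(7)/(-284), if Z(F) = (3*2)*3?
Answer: -105983/47854 ≈ -2.2147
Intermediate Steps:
Z(F) = 18 (Z(F) = 6*3 = 18)
145/((337/(-5))) + Z(7)/(-284) = 145/((337/(-5))) + 18/(-284) = 145/((337*(-1/5))) + 18*(-1/284) = 145/(-337/5) - 9/142 = 145*(-5/337) - 9/142 = -725/337 - 9/142 = -105983/47854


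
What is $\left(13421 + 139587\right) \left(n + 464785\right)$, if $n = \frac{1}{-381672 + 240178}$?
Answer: $\frac{5031231149513656}{70747} \approx 7.1116 \cdot 10^{10}$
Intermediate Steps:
$n = - \frac{1}{141494}$ ($n = \frac{1}{-141494} = - \frac{1}{141494} \approx -7.0674 \cdot 10^{-6}$)
$\left(13421 + 139587\right) \left(n + 464785\right) = \left(13421 + 139587\right) \left(- \frac{1}{141494} + 464785\right) = 153008 \cdot \frac{65764288789}{141494} = \frac{5031231149513656}{70747}$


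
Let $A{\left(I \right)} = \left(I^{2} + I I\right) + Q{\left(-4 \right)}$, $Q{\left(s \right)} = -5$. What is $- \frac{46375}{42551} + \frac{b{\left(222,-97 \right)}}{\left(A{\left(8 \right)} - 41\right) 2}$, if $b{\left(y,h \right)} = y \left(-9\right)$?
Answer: $- \frac{46311199}{3489182} \approx -13.273$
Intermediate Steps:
$A{\left(I \right)} = -5 + 2 I^{2}$ ($A{\left(I \right)} = \left(I^{2} + I I\right) - 5 = \left(I^{2} + I^{2}\right) - 5 = 2 I^{2} - 5 = -5 + 2 I^{2}$)
$b{\left(y,h \right)} = - 9 y$
$- \frac{46375}{42551} + \frac{b{\left(222,-97 \right)}}{\left(A{\left(8 \right)} - 41\right) 2} = - \frac{46375}{42551} + \frac{\left(-9\right) 222}{\left(\left(-5 + 2 \cdot 8^{2}\right) - 41\right) 2} = \left(-46375\right) \frac{1}{42551} - \frac{1998}{\left(\left(-5 + 2 \cdot 64\right) - 41\right) 2} = - \frac{46375}{42551} - \frac{1998}{\left(\left(-5 + 128\right) - 41\right) 2} = - \frac{46375}{42551} - \frac{1998}{\left(123 - 41\right) 2} = - \frac{46375}{42551} - \frac{1998}{82 \cdot 2} = - \frac{46375}{42551} - \frac{1998}{164} = - \frac{46375}{42551} - \frac{999}{82} = - \frac{46311199}{3489182}$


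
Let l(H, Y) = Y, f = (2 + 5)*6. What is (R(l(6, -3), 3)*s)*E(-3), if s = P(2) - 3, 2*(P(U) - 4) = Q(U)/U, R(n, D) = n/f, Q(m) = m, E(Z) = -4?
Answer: 3/7 ≈ 0.42857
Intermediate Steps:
f = 42 (f = 7*6 = 42)
R(n, D) = n/42
P(U) = 9/2 (P(U) = 4 + (U/U)/2 = 4 + (½)*1 = 4 + ½ = 9/2)
s = 3/2 (s = 9/2 - 3 = 3/2 ≈ 1.5000)
(R(l(6, -3), 3)*s)*E(-3) = (((1/42)*(-3))*(3/2))*(-4) = -1/14*3/2*(-4) = -3/28*(-4) = 3/7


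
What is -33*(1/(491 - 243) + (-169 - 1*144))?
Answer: 2561559/248 ≈ 10329.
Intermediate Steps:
-33*(1/(491 - 243) + (-169 - 1*144)) = -33*(1/248 + (-169 - 144)) = -33*(1/248 - 313) = -33*(-77623/248) = 2561559/248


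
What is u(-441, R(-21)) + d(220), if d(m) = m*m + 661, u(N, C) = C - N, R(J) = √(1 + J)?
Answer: 49502 + 2*I*√5 ≈ 49502.0 + 4.4721*I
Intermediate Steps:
d(m) = 661 + m² (d(m) = m² + 661 = 661 + m²)
u(-441, R(-21)) + d(220) = (√(1 - 21) - 1*(-441)) + (661 + 220²) = (√(-20) + 441) + (661 + 48400) = (2*I*√5 + 441) + 49061 = (441 + 2*I*√5) + 49061 = 49502 + 2*I*√5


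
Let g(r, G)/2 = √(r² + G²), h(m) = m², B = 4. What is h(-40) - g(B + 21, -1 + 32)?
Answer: 1600 - 2*√1586 ≈ 1520.4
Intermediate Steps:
g(r, G) = 2*√(G² + r²) (g(r, G) = 2*√(r² + G²) = 2*√(G² + r²))
h(-40) - g(B + 21, -1 + 32) = (-40)² - 2*√((-1 + 32)² + (4 + 21)²) = 1600 - 2*√(31² + 25²) = 1600 - 2*√(961 + 625) = 1600 - 2*√1586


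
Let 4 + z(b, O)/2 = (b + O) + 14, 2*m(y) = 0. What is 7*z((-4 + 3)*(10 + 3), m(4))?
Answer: -42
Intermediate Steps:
m(y) = 0 (m(y) = (½)*0 = 0)
z(b, O) = 20 + 2*O + 2*b (z(b, O) = -8 + 2*((b + O) + 14) = -8 + 2*((O + b) + 14) = -8 + 2*(14 + O + b) = -8 + (28 + 2*O + 2*b) = 20 + 2*O + 2*b)
7*z((-4 + 3)*(10 + 3), m(4)) = 7*(20 + 2*0 + 2*((-4 + 3)*(10 + 3))) = 7*(20 + 0 + 2*(-1*13)) = 7*(20 + 0 + 2*(-13)) = 7*(20 + 0 - 26) = 7*(-6) = -42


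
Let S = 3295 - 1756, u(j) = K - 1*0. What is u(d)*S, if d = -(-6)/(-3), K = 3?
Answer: 4617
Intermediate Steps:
d = -2 (d = -(-6)*(-1)/3 = -3*2/3 = -2)
u(j) = 3 (u(j) = 3 - 1*0 = 3 + 0 = 3)
S = 1539
u(d)*S = 3*1539 = 4617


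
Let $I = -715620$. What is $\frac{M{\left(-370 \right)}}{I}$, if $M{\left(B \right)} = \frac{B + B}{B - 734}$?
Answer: $- \frac{37}{39502224} \approx -9.3666 \cdot 10^{-7}$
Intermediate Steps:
$M{\left(B \right)} = \frac{2 B}{-734 + B}$
$\frac{M{\left(-370 \right)}}{I} = \frac{2 \left(-370\right) \frac{1}{-734 - 370}}{-715620} = 2 \left(-370\right) \frac{1}{-1104} \left(- \frac{1}{715620}\right) = 2 \left(-370\right) \left(- \frac{1}{1104}\right) \left(- \frac{1}{715620}\right) = \frac{185}{276} \left(- \frac{1}{715620}\right) = - \frac{37}{39502224}$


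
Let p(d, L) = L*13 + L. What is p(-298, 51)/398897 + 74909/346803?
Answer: 30128592715/138338676291 ≈ 0.21779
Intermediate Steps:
p(d, L) = 14*L (p(d, L) = 13*L + L = 14*L)
p(-298, 51)/398897 + 74909/346803 = (14*51)/398897 + 74909/346803 = 714*(1/398897) + 74909*(1/346803) = 714/398897 + 74909/346803 = 30128592715/138338676291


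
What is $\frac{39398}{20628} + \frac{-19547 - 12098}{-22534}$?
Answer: $\frac{192570949}{58103919} \approx 3.3143$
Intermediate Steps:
$\frac{39398}{20628} + \frac{-19547 - 12098}{-22534} = 39398 \cdot \frac{1}{20628} + \left(-19547 - 12098\right) \left(- \frac{1}{22534}\right) = \frac{19699}{10314} - - \frac{31645}{22534} = \frac{19699}{10314} + \frac{31645}{22534} = \frac{192570949}{58103919}$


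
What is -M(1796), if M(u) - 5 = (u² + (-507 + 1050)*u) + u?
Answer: -4202645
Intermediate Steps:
M(u) = 5 + u² + 544*u (M(u) = 5 + ((u² + (-507 + 1050)*u) + u) = 5 + ((u² + 543*u) + u) = 5 + (u² + 544*u) = 5 + u² + 544*u)
-M(1796) = -(5 + 1796² + 544*1796) = -(5 + 3225616 + 977024) = -1*4202645 = -4202645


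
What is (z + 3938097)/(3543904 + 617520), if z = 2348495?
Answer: 392912/260089 ≈ 1.5107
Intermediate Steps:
(z + 3938097)/(3543904 + 617520) = (2348495 + 3938097)/(3543904 + 617520) = 6286592/4161424 = 6286592*(1/4161424) = 392912/260089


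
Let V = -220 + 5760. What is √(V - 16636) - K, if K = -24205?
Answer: 24205 + 2*I*√2774 ≈ 24205.0 + 105.34*I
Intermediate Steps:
V = 5540
√(V - 16636) - K = √(5540 - 16636) - 1*(-24205) = √(-11096) + 24205 = 2*I*√2774 + 24205 = 24205 + 2*I*√2774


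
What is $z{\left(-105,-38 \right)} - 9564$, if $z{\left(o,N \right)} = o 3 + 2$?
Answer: $-9877$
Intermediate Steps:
$z{\left(o,N \right)} = 2 + 3 o$ ($z{\left(o,N \right)} = 3 o + 2 = 2 + 3 o$)
$z{\left(-105,-38 \right)} - 9564 = \left(2 + 3 \left(-105\right)\right) - 9564 = \left(2 - 315\right) - 9564 = -313 - 9564 = -9877$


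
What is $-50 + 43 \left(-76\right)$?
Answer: $-3318$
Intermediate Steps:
$-50 + 43 \left(-76\right) = -50 - 3268 = -3318$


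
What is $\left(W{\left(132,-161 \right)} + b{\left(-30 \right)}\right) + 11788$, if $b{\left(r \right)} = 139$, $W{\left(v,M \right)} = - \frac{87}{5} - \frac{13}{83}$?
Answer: $\frac{4942419}{415} \approx 11909.0$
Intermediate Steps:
$W{\left(v,M \right)} = - \frac{7286}{415}$ ($W{\left(v,M \right)} = \left(-87\right) \frac{1}{5} - \frac{13}{83} = - \frac{87}{5} - \frac{13}{83} = - \frac{7286}{415}$)
$\left(W{\left(132,-161 \right)} + b{\left(-30 \right)}\right) + 11788 = \left(- \frac{7286}{415} + 139\right) + 11788 = \frac{50399}{415} + 11788 = \frac{4942419}{415}$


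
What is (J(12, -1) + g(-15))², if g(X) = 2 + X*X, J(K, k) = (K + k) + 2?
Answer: 57600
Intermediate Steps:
J(K, k) = 2 + K + k
g(X) = 2 + X²
(J(12, -1) + g(-15))² = ((2 + 12 - 1) + (2 + (-15)²))² = (13 + (2 + 225))² = (13 + 227)² = 240² = 57600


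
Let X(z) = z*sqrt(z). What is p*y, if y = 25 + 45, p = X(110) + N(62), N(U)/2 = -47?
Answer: -6580 + 7700*sqrt(110) ≈ 74178.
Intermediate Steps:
X(z) = z**(3/2)
N(U) = -94 (N(U) = 2*(-47) = -94)
p = -94 + 110*sqrt(110) (p = 110**(3/2) - 94 = 110*sqrt(110) - 94 = -94 + 110*sqrt(110) ≈ 1059.7)
y = 70
p*y = (-94 + 110*sqrt(110))*70 = -6580 + 7700*sqrt(110)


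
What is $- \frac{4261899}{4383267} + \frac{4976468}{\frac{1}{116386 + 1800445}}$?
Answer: $\frac{13937398297460996179}{1461089} \approx 9.5391 \cdot 10^{12}$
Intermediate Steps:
$- \frac{4261899}{4383267} + \frac{4976468}{\frac{1}{116386 + 1800445}} = \left(-4261899\right) \frac{1}{4383267} + \frac{4976468}{\frac{1}{1916831}} = - \frac{1420633}{1461089} + 4976468 \frac{1}{\frac{1}{1916831}} = - \frac{1420633}{1461089} + 4976468 \cdot 1916831 = - \frac{1420633}{1461089} + 9539048132908 = \frac{13937398297460996179}{1461089}$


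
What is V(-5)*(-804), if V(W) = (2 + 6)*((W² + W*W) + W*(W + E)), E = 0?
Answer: -482400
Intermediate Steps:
V(W) = 24*W² (V(W) = (2 + 6)*((W² + W*W) + W*(W + 0)) = 8*((W² + W²) + W*W) = 8*(2*W² + W²) = 8*(3*W²) = 24*W²)
V(-5)*(-804) = (24*(-5)²)*(-804) = (24*25)*(-804) = 600*(-804) = -482400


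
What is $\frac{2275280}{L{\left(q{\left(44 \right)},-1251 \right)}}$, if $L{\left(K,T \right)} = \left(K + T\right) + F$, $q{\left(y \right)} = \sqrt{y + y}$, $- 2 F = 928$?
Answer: $- \frac{3902105200}{2941137} - \frac{4550560 \sqrt{22}}{2941137} \approx -1334.0$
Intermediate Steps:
$F = -464$ ($F = \left(- \frac{1}{2}\right) 928 = -464$)
$q{\left(y \right)} = \sqrt{2} \sqrt{y}$ ($q{\left(y \right)} = \sqrt{2 y} = \sqrt{2} \sqrt{y}$)
$L{\left(K,T \right)} = -464 + K + T$ ($L{\left(K,T \right)} = \left(K + T\right) - 464 = -464 + K + T$)
$\frac{2275280}{L{\left(q{\left(44 \right)},-1251 \right)}} = \frac{2275280}{-464 + \sqrt{2} \sqrt{44} - 1251} = \frac{2275280}{-464 + \sqrt{2} \cdot 2 \sqrt{11} - 1251} = \frac{2275280}{-464 + 2 \sqrt{22} - 1251} = \frac{2275280}{-1715 + 2 \sqrt{22}}$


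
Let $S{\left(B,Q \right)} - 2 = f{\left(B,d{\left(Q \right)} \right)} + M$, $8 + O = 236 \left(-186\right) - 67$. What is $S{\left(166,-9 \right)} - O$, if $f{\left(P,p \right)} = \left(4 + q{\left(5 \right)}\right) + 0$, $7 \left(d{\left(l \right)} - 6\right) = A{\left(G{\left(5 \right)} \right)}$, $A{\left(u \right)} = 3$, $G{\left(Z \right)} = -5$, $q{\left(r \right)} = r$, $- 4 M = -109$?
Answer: $\frac{176037}{4} \approx 44009.0$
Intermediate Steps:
$M = \frac{109}{4}$ ($M = \left(- \frac{1}{4}\right) \left(-109\right) = \frac{109}{4} \approx 27.25$)
$d{\left(l \right)} = \frac{45}{7}$ ($d{\left(l \right)} = 6 + \frac{1}{7} \cdot 3 = 6 + \frac{3}{7} = \frac{45}{7}$)
$f{\left(P,p \right)} = 9$ ($f{\left(P,p \right)} = \left(4 + 5\right) + 0 = 9 + 0 = 9$)
$O = -43971$ ($O = -8 + \left(236 \left(-186\right) - 67\right) = -8 - 43963 = -43971$)
$S{\left(B,Q \right)} = \frac{153}{4}$ ($S{\left(B,Q \right)} = 2 + \left(9 + \frac{109}{4}\right) = 2 + \frac{145}{4} = \frac{153}{4}$)
$S{\left(166,-9 \right)} - O = \frac{153}{4} - -43971 = \frac{153}{4} + 43971 = \frac{176037}{4}$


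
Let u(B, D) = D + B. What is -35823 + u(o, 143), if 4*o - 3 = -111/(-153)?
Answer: -3639265/102 ≈ -35679.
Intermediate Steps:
o = 95/102 (o = 3/4 + (-111/(-153))/4 = 3/4 + (-111*(-1/153))/4 = 3/4 + (1/4)*(37/51) = 3/4 + 37/204 = 95/102 ≈ 0.93137)
u(B, D) = B + D
-35823 + u(o, 143) = -35823 + (95/102 + 143) = -35823 + 14681/102 = -3639265/102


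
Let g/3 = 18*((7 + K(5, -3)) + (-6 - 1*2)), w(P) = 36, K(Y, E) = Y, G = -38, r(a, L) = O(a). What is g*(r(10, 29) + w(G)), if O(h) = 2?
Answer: 8208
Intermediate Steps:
r(a, L) = 2
g = 216 (g = 3*(18*((7 + 5) + (-6 - 1*2))) = 3*(18*(12 + (-6 - 2))) = 3*(18*(12 - 8)) = 3*(18*4) = 3*72 = 216)
g*(r(10, 29) + w(G)) = 216*(2 + 36) = 216*38 = 8208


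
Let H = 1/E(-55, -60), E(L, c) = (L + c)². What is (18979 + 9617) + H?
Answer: 378182101/13225 ≈ 28596.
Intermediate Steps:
H = 1/13225 (H = 1/((-55 - 60)²) = 1/((-115)²) = 1/13225 ≈ 7.5614e-5)
(18979 + 9617) + H = (18979 + 9617) + 1/13225 = 28596 + 1/13225 = 378182101/13225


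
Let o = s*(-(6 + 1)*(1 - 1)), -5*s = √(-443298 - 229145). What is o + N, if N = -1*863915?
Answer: -863915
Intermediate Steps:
s = -I*√672443/5 (s = -√(-443298 - 229145)/5 = -I*√672443/5 ≈ -164.01*I)
N = -863915
o = 0 (o = (-I*√672443/5)*(-(6 + 1)*(1 - 1)) = (-I*√672443/5)*(-7*0) = (-I*√672443/5)*(-1*0) = -I*√672443/5*0 = 0)
o + N = 0 - 863915 = -863915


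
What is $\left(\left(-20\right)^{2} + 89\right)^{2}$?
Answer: $239121$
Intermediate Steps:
$\left(\left(-20\right)^{2} + 89\right)^{2} = \left(400 + 89\right)^{2} = 489^{2} = 239121$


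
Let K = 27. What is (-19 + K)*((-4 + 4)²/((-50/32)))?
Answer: 0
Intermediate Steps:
(-19 + K)*((-4 + 4)²/((-50/32))) = (-19 + 27)*((-4 + 4)²/((-50/32))) = 8*(0²/((-50*1/32))) = 8*(0/(-25/16)) = 8*(0*(-16/25)) = 8*0 = 0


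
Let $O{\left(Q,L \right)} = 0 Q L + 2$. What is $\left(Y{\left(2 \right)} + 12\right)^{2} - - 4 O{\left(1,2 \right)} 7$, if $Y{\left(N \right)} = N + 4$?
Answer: $380$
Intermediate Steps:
$Y{\left(N \right)} = 4 + N$
$O{\left(Q,L \right)} = 2$ ($O{\left(Q,L \right)} = 0 L + 2 = 0 + 2 = 2$)
$\left(Y{\left(2 \right)} + 12\right)^{2} - - 4 O{\left(1,2 \right)} 7 = \left(\left(4 + 2\right) + 12\right)^{2} - \left(-4\right) 2 \cdot 7 = \left(6 + 12\right)^{2} - \left(-8\right) 7 = 18^{2} - -56 = 324 + 56 = 380$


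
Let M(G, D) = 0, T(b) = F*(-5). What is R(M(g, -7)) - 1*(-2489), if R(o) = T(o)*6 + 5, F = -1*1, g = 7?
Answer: 2524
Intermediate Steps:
F = -1
T(b) = 5 (T(b) = -1*(-5) = 5)
R(o) = 35 (R(o) = 5*6 + 5 = 30 + 5 = 35)
R(M(g, -7)) - 1*(-2489) = 35 - 1*(-2489) = 35 + 2489 = 2524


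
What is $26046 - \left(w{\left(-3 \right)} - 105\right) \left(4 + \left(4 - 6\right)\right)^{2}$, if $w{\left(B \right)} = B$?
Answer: $26478$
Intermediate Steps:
$26046 - \left(w{\left(-3 \right)} - 105\right) \left(4 + \left(4 - 6\right)\right)^{2} = 26046 - \left(-3 - 105\right) \left(4 + \left(4 - 6\right)\right)^{2} = 26046 - - 108 \left(4 + \left(4 - 6\right)\right)^{2} = 26046 - - 108 \left(4 - 2\right)^{2} = 26046 - - 108 \cdot 2^{2} = 26046 - \left(-108\right) 4 = 26046 - -432 = 26046 + 432 = 26478$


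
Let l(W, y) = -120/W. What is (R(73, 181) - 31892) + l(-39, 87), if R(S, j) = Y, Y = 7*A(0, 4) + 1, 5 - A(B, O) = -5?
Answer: -413633/13 ≈ -31818.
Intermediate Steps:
A(B, O) = 10 (A(B, O) = 5 - 1*(-5) = 5 + 5 = 10)
Y = 71 (Y = 7*10 + 1 = 70 + 1 = 71)
R(S, j) = 71
(R(73, 181) - 31892) + l(-39, 87) = (71 - 31892) - 120/(-39) = -31821 - 120*(-1/39) = -31821 + 40/13 = -413633/13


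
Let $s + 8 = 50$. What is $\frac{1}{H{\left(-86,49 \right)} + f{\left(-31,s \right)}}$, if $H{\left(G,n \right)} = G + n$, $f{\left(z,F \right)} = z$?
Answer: $- \frac{1}{68} \approx -0.014706$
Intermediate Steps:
$s = 42$ ($s = -8 + 50 = 42$)
$\frac{1}{H{\left(-86,49 \right)} + f{\left(-31,s \right)}} = \frac{1}{\left(-86 + 49\right) - 31} = \frac{1}{-37 - 31} = \frac{1}{-68} = - \frac{1}{68}$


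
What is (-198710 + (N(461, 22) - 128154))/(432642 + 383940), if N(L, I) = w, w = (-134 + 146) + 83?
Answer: -108923/272194 ≈ -0.40017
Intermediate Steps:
w = 95 (w = 12 + 83 = 95)
N(L, I) = 95
(-198710 + (N(461, 22) - 128154))/(432642 + 383940) = (-198710 + (95 - 128154))/(432642 + 383940) = (-198710 - 128059)/816582 = -326769*1/816582 = -108923/272194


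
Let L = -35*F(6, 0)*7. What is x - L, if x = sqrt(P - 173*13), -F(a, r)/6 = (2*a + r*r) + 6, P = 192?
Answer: -26460 + 11*I*sqrt(17) ≈ -26460.0 + 45.354*I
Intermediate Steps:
F(a, r) = -36 - 12*a - 6*r**2 (F(a, r) = -6*((2*a + r*r) + 6) = -6*((2*a + r**2) + 6) = -6*((r**2 + 2*a) + 6) = -6*(6 + r**2 + 2*a) = -36 - 12*a - 6*r**2)
x = 11*I*sqrt(17) (x = sqrt(192 - 173*13) = sqrt(192 - 2249) = sqrt(-2057) = 11*I*sqrt(17) ≈ 45.354*I)
L = 26460 (L = -35*(-36 - 12*6 - 6*0**2)*7 = -35*(-36 - 72 - 6*0)*7 = -35*(-36 - 72 + 0)*7 = -35*(-108)*7 = 3780*7 = 26460)
x - L = 11*I*sqrt(17) - 1*26460 = 11*I*sqrt(17) - 26460 = -26460 + 11*I*sqrt(17)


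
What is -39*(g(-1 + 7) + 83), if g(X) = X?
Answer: -3471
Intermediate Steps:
-39*(g(-1 + 7) + 83) = -39*((-1 + 7) + 83) = -39*(6 + 83) = -39*89 = -3471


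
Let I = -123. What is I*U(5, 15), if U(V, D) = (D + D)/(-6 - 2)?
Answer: 1845/4 ≈ 461.25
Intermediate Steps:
U(V, D) = -D/4 (U(V, D) = (2*D)/(-8) = (2*D)*(-⅛) = -D/4)
I*U(5, 15) = -(-123)*15/4 = -123*(-15/4) = 1845/4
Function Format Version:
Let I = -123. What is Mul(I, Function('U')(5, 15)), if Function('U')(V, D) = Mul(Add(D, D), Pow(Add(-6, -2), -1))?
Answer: Rational(1845, 4) ≈ 461.25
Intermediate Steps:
Function('U')(V, D) = Mul(Rational(-1, 4), D) (Function('U')(V, D) = Mul(Mul(2, D), Pow(-8, -1)) = Mul(Mul(2, D), Rational(-1, 8)) = Mul(Rational(-1, 4), D))
Mul(I, Function('U')(5, 15)) = Mul(-123, Mul(Rational(-1, 4), 15)) = Mul(-123, Rational(-15, 4)) = Rational(1845, 4)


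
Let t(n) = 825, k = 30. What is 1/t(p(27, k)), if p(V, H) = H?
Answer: 1/825 ≈ 0.0012121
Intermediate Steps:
1/t(p(27, k)) = 1/825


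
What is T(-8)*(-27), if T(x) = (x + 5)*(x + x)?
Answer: -1296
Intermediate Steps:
T(x) = 2*x*(5 + x) (T(x) = (5 + x)*(2*x) = 2*x*(5 + x))
T(-8)*(-27) = (2*(-8)*(5 - 8))*(-27) = (2*(-8)*(-3))*(-27) = 48*(-27) = -1296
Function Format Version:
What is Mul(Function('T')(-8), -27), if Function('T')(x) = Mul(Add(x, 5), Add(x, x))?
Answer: -1296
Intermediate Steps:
Function('T')(x) = Mul(2, x, Add(5, x)) (Function('T')(x) = Mul(Add(5, x), Mul(2, x)) = Mul(2, x, Add(5, x)))
Mul(Function('T')(-8), -27) = Mul(Mul(2, -8, Add(5, -8)), -27) = Mul(Mul(2, -8, -3), -27) = Mul(48, -27) = -1296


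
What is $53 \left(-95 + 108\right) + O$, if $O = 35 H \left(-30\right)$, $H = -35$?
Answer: $37439$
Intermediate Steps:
$O = 36750$ ($O = 35 \left(-35\right) \left(-30\right) = \left(-1225\right) \left(-30\right) = 36750$)
$53 \left(-95 + 108\right) + O = 53 \left(-95 + 108\right) + 36750 = 53 \cdot 13 + 36750 = 689 + 36750 = 37439$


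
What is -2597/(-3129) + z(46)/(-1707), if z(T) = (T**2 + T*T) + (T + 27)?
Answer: -430346/254343 ≈ -1.6920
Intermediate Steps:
z(T) = 27 + T + 2*T**2 (z(T) = (T**2 + T**2) + (27 + T) = 2*T**2 + (27 + T) = 27 + T + 2*T**2)
-2597/(-3129) + z(46)/(-1707) = -2597/(-3129) + (27 + 46 + 2*46**2)/(-1707) = -2597*(-1/3129) + (27 + 46 + 2*2116)*(-1/1707) = 371/447 + (27 + 46 + 4232)*(-1/1707) = 371/447 + 4305*(-1/1707) = 371/447 - 1435/569 = -430346/254343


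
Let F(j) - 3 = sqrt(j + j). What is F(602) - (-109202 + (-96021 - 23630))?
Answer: 228856 + 2*sqrt(301) ≈ 2.2889e+5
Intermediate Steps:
F(j) = 3 + sqrt(2)*sqrt(j) (F(j) = 3 + sqrt(j + j) = 3 + sqrt(2*j) = 3 + sqrt(2)*sqrt(j))
F(602) - (-109202 + (-96021 - 23630)) = (3 + sqrt(2)*sqrt(602)) - (-109202 + (-96021 - 23630)) = (3 + 2*sqrt(301)) - (-109202 - 119651) = (3 + 2*sqrt(301)) - 1*(-228853) = (3 + 2*sqrt(301)) + 228853 = 228856 + 2*sqrt(301)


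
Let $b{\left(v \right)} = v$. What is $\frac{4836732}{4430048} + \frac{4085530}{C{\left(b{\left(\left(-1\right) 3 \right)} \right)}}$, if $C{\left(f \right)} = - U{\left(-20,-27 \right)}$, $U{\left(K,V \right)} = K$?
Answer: $\frac{226239884251}{1107512} \approx 2.0428 \cdot 10^{5}$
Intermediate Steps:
$C{\left(f \right)} = 20$ ($C{\left(f \right)} = \left(-1\right) \left(-20\right) = 20$)
$\frac{4836732}{4430048} + \frac{4085530}{C{\left(b{\left(\left(-1\right) 3 \right)} \right)}} = \frac{4836732}{4430048} + \frac{4085530}{20} = 4836732 \cdot \frac{1}{4430048} + 4085530 \cdot \frac{1}{20} = \frac{1209183}{1107512} + \frac{408553}{2} = \frac{226239884251}{1107512}$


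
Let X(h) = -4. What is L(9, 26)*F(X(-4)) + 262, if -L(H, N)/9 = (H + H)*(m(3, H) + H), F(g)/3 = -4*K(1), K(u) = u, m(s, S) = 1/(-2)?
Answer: 16786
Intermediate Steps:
m(s, S) = -½
F(g) = -12 (F(g) = 3*(-4*1) = 3*(-4) = -12)
L(H, N) = -18*H*(-½ + H) (L(H, N) = -9*(H + H)*(-½ + H) = -9*2*H*(-½ + H) = -18*H*(-½ + H))
L(9, 26)*F(X(-4)) + 262 = (9*9*(1 - 2*9))*(-12) + 262 = (9*9*(1 - 18))*(-12) + 262 = (9*9*(-17))*(-12) + 262 = -1377*(-12) + 262 = 16524 + 262 = 16786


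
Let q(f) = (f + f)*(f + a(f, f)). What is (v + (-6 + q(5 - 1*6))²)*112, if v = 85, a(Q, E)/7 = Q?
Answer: 20720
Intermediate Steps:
a(Q, E) = 7*Q
q(f) = 16*f² (q(f) = (f + f)*(f + 7*f) = (2*f)*(8*f) = 16*f²)
(v + (-6 + q(5 - 1*6))²)*112 = (85 + (-6 + 16*(5 - 1*6)²)²)*112 = (85 + (-6 + 16*(5 - 6)²)²)*112 = (85 + (-6 + 16*(-1)²)²)*112 = (85 + (-6 + 16*1)²)*112 = (85 + (-6 + 16)²)*112 = (85 + 10²)*112 = (85 + 100)*112 = 185*112 = 20720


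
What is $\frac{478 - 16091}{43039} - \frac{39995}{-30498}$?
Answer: $\frac{1245179531}{1312603422} \approx 0.94863$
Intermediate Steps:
$\frac{478 - 16091}{43039} - \frac{39995}{-30498} = \left(-15613\right) \frac{1}{43039} - - \frac{39995}{30498} = - \frac{15613}{43039} + \frac{39995}{30498} = \frac{1245179531}{1312603422}$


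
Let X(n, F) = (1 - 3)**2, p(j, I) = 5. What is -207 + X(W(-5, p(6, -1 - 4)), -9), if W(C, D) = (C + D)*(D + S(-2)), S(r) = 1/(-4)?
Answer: -203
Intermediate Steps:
S(r) = -1/4
W(C, D) = (-1/4 + D)*(C + D) (W(C, D) = (C + D)*(D - 1/4) = (C + D)*(-1/4 + D) = (-1/4 + D)*(C + D))
X(n, F) = 4 (X(n, F) = (-2)**2 = 4)
-207 + X(W(-5, p(6, -1 - 4)), -9) = -207 + 4 = -203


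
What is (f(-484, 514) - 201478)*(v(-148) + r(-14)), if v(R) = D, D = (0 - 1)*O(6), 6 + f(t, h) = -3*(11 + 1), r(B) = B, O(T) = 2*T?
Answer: 5239520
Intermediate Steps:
f(t, h) = -42 (f(t, h) = -6 - 3*(11 + 1) = -6 - 3*12 = -6 - 36 = -42)
D = -12 (D = (0 - 1)*(2*6) = -1*12 = -12)
v(R) = -12
(f(-484, 514) - 201478)*(v(-148) + r(-14)) = (-42 - 201478)*(-12 - 14) = -201520*(-26) = 5239520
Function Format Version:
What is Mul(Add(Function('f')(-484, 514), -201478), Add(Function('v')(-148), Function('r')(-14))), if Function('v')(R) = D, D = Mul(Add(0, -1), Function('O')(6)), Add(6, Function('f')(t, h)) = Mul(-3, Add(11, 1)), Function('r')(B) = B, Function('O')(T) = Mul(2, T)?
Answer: 5239520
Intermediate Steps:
Function('f')(t, h) = -42 (Function('f')(t, h) = Add(-6, Mul(-3, Add(11, 1))) = Add(-6, Mul(-3, 12)) = Add(-6, -36) = -42)
D = -12 (D = Mul(Add(0, -1), Mul(2, 6)) = Mul(-1, 12) = -12)
Function('v')(R) = -12
Mul(Add(Function('f')(-484, 514), -201478), Add(Function('v')(-148), Function('r')(-14))) = Mul(Add(-42, -201478), Add(-12, -14)) = Mul(-201520, -26) = 5239520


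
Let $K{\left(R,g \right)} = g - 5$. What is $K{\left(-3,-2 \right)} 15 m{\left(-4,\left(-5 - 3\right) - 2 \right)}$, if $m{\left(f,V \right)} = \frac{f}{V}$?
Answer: $-42$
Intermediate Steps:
$K{\left(R,g \right)} = -5 + g$ ($K{\left(R,g \right)} = g - 5 = -5 + g$)
$K{\left(-3,-2 \right)} 15 m{\left(-4,\left(-5 - 3\right) - 2 \right)} = \left(-5 - 2\right) 15 \left(- \frac{4}{\left(-5 - 3\right) - 2}\right) = \left(-7\right) 15 \left(- \frac{4}{-8 - 2}\right) = - 105 \left(- \frac{4}{-10}\right) = - 105 \left(\left(-4\right) \left(- \frac{1}{10}\right)\right) = \left(-105\right) \frac{2}{5} = -42$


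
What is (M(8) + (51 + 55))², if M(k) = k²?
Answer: 28900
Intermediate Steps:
(M(8) + (51 + 55))² = (8² + (51 + 55))² = (64 + 106)² = 170² = 28900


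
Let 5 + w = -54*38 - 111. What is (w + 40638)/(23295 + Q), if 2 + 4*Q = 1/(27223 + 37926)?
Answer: 10025128120/6070453523 ≈ 1.6515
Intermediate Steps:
Q = -130297/260596 (Q = -½ + 1/(4*(27223 + 37926)) = -½ + (¼)/65149 = -½ + (¼)*(1/65149) = -½ + 1/260596 = -130297/260596 ≈ -0.50000)
w = -2168 (w = -5 + (-54*38 - 111) = -5 + (-2052 - 111) = -5 - 2163 = -2168)
(w + 40638)/(23295 + Q) = (-2168 + 40638)/(23295 - 130297/260596) = 38470/(6070453523/260596) = 38470*(260596/6070453523) = 10025128120/6070453523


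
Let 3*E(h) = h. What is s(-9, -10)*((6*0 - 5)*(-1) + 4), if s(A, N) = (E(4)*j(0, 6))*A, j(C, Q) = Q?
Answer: -648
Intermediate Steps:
E(h) = h/3
s(A, N) = 8*A (s(A, N) = (((⅓)*4)*6)*A = ((4/3)*6)*A = 8*A)
s(-9, -10)*((6*0 - 5)*(-1) + 4) = (8*(-9))*((6*0 - 5)*(-1) + 4) = -72*((0 - 5)*(-1) + 4) = -72*(-5*(-1) + 4) = -72*(5 + 4) = -72*9 = -648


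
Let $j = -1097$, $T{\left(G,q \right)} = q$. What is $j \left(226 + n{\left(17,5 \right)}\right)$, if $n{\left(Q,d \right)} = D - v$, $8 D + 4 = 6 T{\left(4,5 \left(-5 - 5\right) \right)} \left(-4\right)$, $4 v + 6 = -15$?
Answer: $- \frac{1670731}{4} \approx -4.1768 \cdot 10^{5}$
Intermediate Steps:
$v = - \frac{21}{4}$ ($v = - \frac{3}{2} + \frac{1}{4} \left(-15\right) = - \frac{3}{2} - \frac{15}{4} = - \frac{21}{4} \approx -5.25$)
$D = \frac{299}{2}$ ($D = - \frac{1}{2} + \frac{6 \cdot 5 \left(-5 - 5\right) \left(-4\right)}{8} = - \frac{1}{2} + \frac{6 \cdot 5 \left(-10\right) \left(-4\right)}{8} = - \frac{1}{2} + \frac{6 \left(-50\right) \left(-4\right)}{8} = - \frac{1}{2} + \frac{\left(-300\right) \left(-4\right)}{8} = - \frac{1}{2} + \frac{1}{8} \cdot 1200 = - \frac{1}{2} + 150 = \frac{299}{2} \approx 149.5$)
$n{\left(Q,d \right)} = \frac{619}{4}$ ($n{\left(Q,d \right)} = \frac{299}{2} - - \frac{21}{4} = \frac{299}{2} + \frac{21}{4} = \frac{619}{4}$)
$j \left(226 + n{\left(17,5 \right)}\right) = - 1097 \left(226 + \frac{619}{4}\right) = \left(-1097\right) \frac{1523}{4} = - \frac{1670731}{4}$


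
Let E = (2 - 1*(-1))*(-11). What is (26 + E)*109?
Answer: -763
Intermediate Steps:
E = -33 (E = (2 + 1)*(-11) = 3*(-11) = -33)
(26 + E)*109 = (26 - 33)*109 = -7*109 = -763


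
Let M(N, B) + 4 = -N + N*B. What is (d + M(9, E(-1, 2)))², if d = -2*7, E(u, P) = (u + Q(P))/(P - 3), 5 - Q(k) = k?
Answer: 2025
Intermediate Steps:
Q(k) = 5 - k
E(u, P) = (5 + u - P)/(-3 + P) (E(u, P) = (u + (5 - P))/(P - 3) = (5 + u - P)/(-3 + P))
M(N, B) = -4 - N + B*N (M(N, B) = -4 + (-N + N*B) = -4 + (-N + B*N) = -4 - N + B*N)
d = -14
(d + M(9, E(-1, 2)))² = (-14 + (-4 - 1*9 + ((5 - 1 - 1*2)/(-3 + 2))*9))² = (-14 + (-4 - 9 + ((5 - 1 - 2)/(-1))*9))² = (-14 + (-4 - 9 - 1*2*9))² = (-14 + (-4 - 9 - 2*9))² = (-14 + (-4 - 9 - 18))² = (-14 - 31)² = (-45)² = 2025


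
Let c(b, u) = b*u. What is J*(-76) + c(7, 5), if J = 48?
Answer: -3613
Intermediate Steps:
J*(-76) + c(7, 5) = 48*(-76) + 7*5 = -3648 + 35 = -3613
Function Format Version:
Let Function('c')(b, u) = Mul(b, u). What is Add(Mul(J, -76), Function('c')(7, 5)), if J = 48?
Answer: -3613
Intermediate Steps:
Add(Mul(J, -76), Function('c')(7, 5)) = Add(Mul(48, -76), Mul(7, 5)) = Add(-3648, 35) = -3613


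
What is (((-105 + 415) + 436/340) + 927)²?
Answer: 11078404516/7225 ≈ 1.5333e+6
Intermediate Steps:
(((-105 + 415) + 436/340) + 927)² = ((310 + 436*(1/340)) + 927)² = ((310 + 109/85) + 927)² = (26459/85 + 927)² = (105254/85)² = 11078404516/7225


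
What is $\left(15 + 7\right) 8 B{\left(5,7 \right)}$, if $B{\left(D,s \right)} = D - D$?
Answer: $0$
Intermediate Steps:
$B{\left(D,s \right)} = 0$
$\left(15 + 7\right) 8 B{\left(5,7 \right)} = \left(15 + 7\right) 8 \cdot 0 = 22 \cdot 8 \cdot 0 = 176 \cdot 0 = 0$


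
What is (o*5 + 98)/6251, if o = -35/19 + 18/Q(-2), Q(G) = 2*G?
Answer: 2519/237538 ≈ 0.010605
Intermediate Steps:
o = -241/38 (o = -35/19 + 18/((2*(-2))) = -35*1/19 + 18/(-4) = -35/19 + 18*(-1/4) = -35/19 - 9/2 = -241/38 ≈ -6.3421)
(o*5 + 98)/6251 = (-241/38*5 + 98)/6251 = (-1205/38 + 98)*(1/6251) = (2519/38)*(1/6251) = 2519/237538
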